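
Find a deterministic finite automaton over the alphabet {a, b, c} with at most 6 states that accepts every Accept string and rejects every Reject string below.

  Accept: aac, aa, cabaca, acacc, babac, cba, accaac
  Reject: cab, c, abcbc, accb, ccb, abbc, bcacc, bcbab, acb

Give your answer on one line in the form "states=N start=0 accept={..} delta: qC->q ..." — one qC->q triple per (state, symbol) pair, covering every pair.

states=4 start=0 accept={1,2} delta: 0a->1 0b->0 0c->0 1a->1 1b->0 1c->2 2a->2 2b->0 2c->3 3a->0 3b->0 3c->1

Grow the machine one transition at a time. Run the examples from 0; the earliest place one falls off (shortest prefix, ties alphabetical) gets sent to the lowest-numbered state that keeps every Accept/Reject pair distinguishable — a pair clashes when both reach the same state with identical unread suffix — and to a fresh state only if none does.
a: 0a undefined. 0a->0: no, aac/c meet in 0 with "c" left. Open state 1: 0a->1.
b: 0b undefined. 0b->0: ok.
c: 0c undefined. 0c->0: ok.
aa: 1a undefined. 1a->0: no, aac/c meet in 0. 1a->1: ok.
ab: 1b undefined. 1b->0: ok.
ac: 1c undefined. 1c->0: no, aac/cab meet in 0. 1c->1: no, aac/bcacc meet in 1. Open state 2: 1c->2.
aca: 2a undefined. 2a->0: no, cabaca/cab meet in 0. 2a->1: no, acacc/bcacc meet in 2 with "c" left. 2a->2: ok.
acb: 2b undefined. 2b->0: ok.
acc: 2c undefined. 2c->0: no, acacc/cab meet in 0. 2c->1: no, aa/bcacc meet in 1. 2c->2: no, aac/bcacc meet in 2. Open state 3: 2c->3.
acca: 3a undefined. 3a->0: ok.
accb: 3b undefined. 3b->0: ok.
acacc: 3c undefined. 3c->0: no, acacc/cab meet in 0. 3c->1: ok.
All examples now run through 4 states with every (state, symbol) defined. Accept strings end in {1,2}, Reject strings end in {0,3}; accept={1,2}.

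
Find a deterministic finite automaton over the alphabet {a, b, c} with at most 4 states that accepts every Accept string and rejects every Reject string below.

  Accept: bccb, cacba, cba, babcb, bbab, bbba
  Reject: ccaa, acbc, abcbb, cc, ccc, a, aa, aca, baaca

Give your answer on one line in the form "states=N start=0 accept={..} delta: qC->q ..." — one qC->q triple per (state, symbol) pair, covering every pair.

State merging on the prefix tree: take the shortest (then alphabetical) example prefix whose next move is undefined and point that move at state 0, else 1, else 2, ...; a target is out if some Accept/Reject pair would then sit in one state with the same input left (inseparable). If every existing state is out, open a new one.
a: 0a undefined. 0a->0: ok.
b: 0b undefined. 0b->0: no, bbab/a meet in 0. Open state 1: 0b->1.
c: 0c undefined. 0c->0: ok.
ba: 1a undefined. 1a->0: no, cacba/ccaa meet in 0. 1a->1: ok.
bb: 1b undefined. 1b->0: ok.
bc: 1c undefined. 1c->0: ok.
All examples now run through 2 states with every (state, symbol) defined. Accept strings end in {1}, Reject strings end in {0}; accept={1}.

states=2 start=0 accept={1} delta: 0a->0 0b->1 0c->0 1a->1 1b->0 1c->0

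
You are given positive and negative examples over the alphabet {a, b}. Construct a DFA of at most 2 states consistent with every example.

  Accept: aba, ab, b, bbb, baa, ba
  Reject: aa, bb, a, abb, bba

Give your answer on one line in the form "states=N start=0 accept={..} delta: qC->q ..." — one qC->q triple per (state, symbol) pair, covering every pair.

states=2 start=0 accept={1} delta: 0a->0 0b->1 1a->1 1b->0

Fold the examples into a partial DFA from state 0: repeatedly fix the first undefined (state, symbol) met by the shortest-then-alphabetical prefix, trying targets in increasing order and rejecting any under which an Accept and a Reject string meet in one state with the same remainder; add a state when all current targets are rejected. Accepting states are where Accept strings end.
a: 0a undefined. 0a->0: ok.
b: 0b undefined. 0b->0: no, aba/aa meet in 0. Open state 1: 0b->1.
ba: 1a undefined. 1a->0: no, aba/aa meet in 0. 1a->1: ok.
bb: 1b undefined. 1b->0: ok.
All examples now run through 2 states with every (state, symbol) defined. Accept strings end in {1}, Reject strings end in {0}; accept={1}.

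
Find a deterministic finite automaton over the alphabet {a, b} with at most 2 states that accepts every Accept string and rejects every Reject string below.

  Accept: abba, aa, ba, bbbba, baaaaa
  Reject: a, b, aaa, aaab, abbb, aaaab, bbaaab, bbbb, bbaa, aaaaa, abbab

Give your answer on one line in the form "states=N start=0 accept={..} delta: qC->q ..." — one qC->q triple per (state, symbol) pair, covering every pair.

states=2 start=0 accept={0} delta: 0a->1 0b->1 1a->0 1b->1

Fold the examples into a partial DFA from state 0: repeatedly fix the first undefined (state, symbol) met by the shortest-then-alphabetical prefix, trying targets in increasing order and rejecting any under which an Accept and a Reject string meet in one state with the same remainder; add a state when all current targets are rejected. Accepting states are where Accept strings end.
a: 0a undefined. 0a->0: no, aa/a meet in 0. Open state 1: 0a->1.
b: 0b undefined. 0b->0: no, aa/bbaa meet in 1 with "a" left. 0b->1: ok.
aa: 1a undefined. 1a->0: ok.
ab: 1b undefined. 1b->0: no, abba/aaab meet in 0. 1b->1: ok.
All examples now run through 2 states with every (state, symbol) defined. Accept strings end in {0}, Reject strings end in {1}; accept={0}.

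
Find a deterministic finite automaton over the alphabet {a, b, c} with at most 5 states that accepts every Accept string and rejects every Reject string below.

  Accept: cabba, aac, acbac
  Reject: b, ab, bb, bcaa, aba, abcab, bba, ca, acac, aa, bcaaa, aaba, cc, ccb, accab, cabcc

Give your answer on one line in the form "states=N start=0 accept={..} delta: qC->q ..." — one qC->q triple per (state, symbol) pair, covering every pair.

Grow the machine one transition at a time. Run the examples from 0; the earliest place one falls off (shortest prefix, ties alphabetical) gets sent to the lowest-numbered state that keeps every Accept/Reject pair distinguishable — a pair clashes when both reach the same state with identical unread suffix — and to a fresh state only if none does.
a: 0a undefined. 0a->0: ok.
b: 0b undefined. 0b->0: ok.
c: 0c undefined. 0c->0: no, cabba/b meet in 0. Open state 1: 0c->1.
ca: 1a undefined. 1a->0: no, cabba/b meet in 0. 1a->1: no, aac/bcaa meet in 1. Open state 2: 1a->2.
cc: 1c undefined. 1c->0: ok.
acb: 1b undefined. 1b->0: ok.
cab: 2b undefined. 2b->0: no, cabba/b meet in 0. 2b->1: no, cabba/b meet in 0. 2b->2: no, cabba/bcaa meet in 2 with "a" left. Open state 3: 2b->3.
acac: 2c undefined. 2c->0: ok.
bcaa: 2a undefined. 2a->0: ok.
cabb: 3b undefined. 3b->0: no, cabba/b meet in 0. 3b->1: no, cabba/ca meet in 2. 3b->2: no, cabba/b meet in 0. 3b->3: ok.
cabc: 3c undefined. 3c->0: no, aac/cabcc meet in 1. 3c->1: ok.
cabba: 3a undefined. 3a->0: no, cabba/b meet in 0. 3a->1: ok.
All examples now run through 4 states with every (state, symbol) defined. Accept strings end in {1}, Reject strings end in {0,2,3}; accept={1}.

states=4 start=0 accept={1} delta: 0a->0 0b->0 0c->1 1a->2 1b->0 1c->0 2a->0 2b->3 2c->0 3a->1 3b->3 3c->1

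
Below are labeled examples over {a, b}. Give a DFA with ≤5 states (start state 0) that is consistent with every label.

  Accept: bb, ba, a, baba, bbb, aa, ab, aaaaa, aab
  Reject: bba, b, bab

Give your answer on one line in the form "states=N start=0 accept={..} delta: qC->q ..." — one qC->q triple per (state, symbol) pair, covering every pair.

State merging on the prefix tree: take the shortest (then alphabetical) example prefix whose next move is undefined and point that move at state 0, else 1, else 2, ...; a target is out if some Accept/Reject pair would then sit in one state with the same input left (inseparable). If every existing state is out, open a new one.
a: 0a undefined. 0a->0: no, ab/b meet in 0 with "b" left. Open state 1: 0a->1.
b: 0b undefined. 0b->0: no, bb/b meet in 0. 0b->1: no, a/b meet in 1. Open state 2: 0b->2.
aa: 1a undefined. 1a->0: no, aab/b meet in 2. 1a->1: ok.
ab: 1b undefined. 1b->0: ok.
ba: 2a undefined. 2a->0: ok.
bb: 2b undefined. 2b->0: no, a/bba meet in 1. 2b->1: no, bb/bba meet in 1. 2b->2: no, bb/b meet in 2. Open state 3: 2b->3.
bba: 3a undefined. 3a->0: no, ba/bba meet in 0. 3a->1: no, a/bba meet in 1. 3a->2: ok.
bbb: 3b undefined. 3b->0: ok.
All examples now run through 4 states with every (state, symbol) defined. Accept strings end in {0,1,3}, Reject strings end in {2}; accept={0,1,3}.

states=4 start=0 accept={0,1,3} delta: 0a->1 0b->2 1a->1 1b->0 2a->0 2b->3 3a->2 3b->0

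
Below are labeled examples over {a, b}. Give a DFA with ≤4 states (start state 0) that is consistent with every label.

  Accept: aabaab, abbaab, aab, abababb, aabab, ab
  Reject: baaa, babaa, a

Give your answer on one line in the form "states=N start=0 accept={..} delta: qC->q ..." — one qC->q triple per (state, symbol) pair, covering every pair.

Fold the examples into a partial DFA from state 0: repeatedly fix the first undefined (state, symbol) met by the shortest-then-alphabetical prefix, trying targets in increasing order and rejecting any under which an Accept and a Reject string meet in one state with the same remainder; add a state when all current targets are rejected. Accepting states are where Accept strings end.
a: 0a undefined. 0a->0: ok.
b: 0b undefined. 0b->0: no, aabaab/baaa meet in 0. Open state 1: 0b->1.
ba: 1a undefined. 1a->0: ok.
abb: 1b undefined. 1b->0: no, abababb/baaa meet in 0. 1b->1: ok.
All examples now run through 2 states with every (state, symbol) defined. Accept strings end in {1}, Reject strings end in {0}; accept={1}.

states=2 start=0 accept={1} delta: 0a->0 0b->1 1a->0 1b->1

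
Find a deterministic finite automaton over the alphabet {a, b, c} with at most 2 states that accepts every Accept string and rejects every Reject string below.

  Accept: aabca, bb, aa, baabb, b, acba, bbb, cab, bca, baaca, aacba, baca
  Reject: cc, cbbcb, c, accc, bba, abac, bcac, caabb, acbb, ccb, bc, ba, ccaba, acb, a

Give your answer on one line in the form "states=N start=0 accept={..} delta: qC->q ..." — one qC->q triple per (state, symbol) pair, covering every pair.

State merging on the prefix tree: take the shortest (then alphabetical) example prefix whose next move is undefined and point that move at state 0, else 1, else 2, ...; a target is out if some Accept/Reject pair would then sit in one state with the same input left (inseparable). If every existing state is out, open a new one.
a: 0a undefined. 0a->0: no, aa/a meet in 0. Open state 1: 0a->1.
b: 0b undefined. 0b->0: ok.
c: 0c undefined. 0c->0: no, bb/cc meet in 0. 0c->1: ok.
aa: 1a undefined. 1a->0: ok.
ab: 1b undefined. 1b->0: no, aabca/cbbcb meet in 0. 1b->1: ok.
ac: 1c undefined. 1c->0: no, aabca/cc meet in 0. 1c->1: ok.
All examples now run through 2 states with every (state, symbol) defined. Accept strings end in {0}, Reject strings end in {1}; accept={0}.

states=2 start=0 accept={0} delta: 0a->1 0b->0 0c->1 1a->0 1b->1 1c->1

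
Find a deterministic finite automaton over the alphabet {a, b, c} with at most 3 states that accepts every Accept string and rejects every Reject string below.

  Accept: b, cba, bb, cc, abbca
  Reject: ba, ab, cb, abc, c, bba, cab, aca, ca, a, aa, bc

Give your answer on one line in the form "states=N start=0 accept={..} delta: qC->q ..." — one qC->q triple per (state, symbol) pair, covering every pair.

Fold the examples into a partial DFA from state 0: repeatedly fix the first undefined (state, symbol) met by the shortest-then-alphabetical prefix, trying targets in increasing order and rejecting any under which an Accept and a Reject string meet in one state with the same remainder; add a state when all current targets are rejected. Accepting states are where Accept strings end.
a: 0a undefined. 0a->0: no, b/ab meet in 0 with "b" left. Open state 1: 0a->1.
b: 0b undefined. 0b->0: ok.
c: 0c undefined. 0c->0: no, b/cb meet in 0. 0c->1: ok.
aa: 1a undefined. 1a->0: no, b/cab meet in 0. 1a->1: ok.
ab: 1b undefined. 1b->0: no, b/ab meet in 0. 1b->1: no, cba/ba meet in 1. Open state 2: 1b->2.
ac: 1c undefined. 1c->0: ok.
abb: 2b undefined. 2b->0: no, abbca/ba meet in 1. 2b->1: no, abbca/ba meet in 1. 2b->2: ok.
abc: 2c undefined. 2c->0: no, b/abc meet in 0. 2c->1: no, abbca/ba meet in 1. 2c->2: ok.
cba: 2a undefined. 2a->0: ok.
All examples now run through 3 states with every (state, symbol) defined. Accept strings end in {0}, Reject strings end in {1,2}; accept={0}.

states=3 start=0 accept={0} delta: 0a->1 0b->0 0c->1 1a->1 1b->2 1c->0 2a->0 2b->2 2c->2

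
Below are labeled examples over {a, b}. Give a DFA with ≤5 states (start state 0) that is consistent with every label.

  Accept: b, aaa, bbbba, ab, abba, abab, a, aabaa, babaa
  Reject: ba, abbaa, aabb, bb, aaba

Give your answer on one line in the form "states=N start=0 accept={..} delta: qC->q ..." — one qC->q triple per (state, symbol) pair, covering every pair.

Grow the machine one transition at a time. Run the examples from 0; the earliest place one falls off (shortest prefix, ties alphabetical) gets sent to the lowest-numbered state that keeps every Accept/Reject pair distinguishable — a pair clashes when both reach the same state with identical unread suffix — and to a fresh state only if none does.
a: 0a undefined. 0a->0: ok.
b: 0b undefined. 0b->0: no, b/ba meet in 0. Open state 1: 0b->1.
ba: 1a undefined. 1a->0: no, aaa/ba meet in 0. 1a->1: no, b/ba meet in 1. Open state 2: 1a->2.
bb: 1b undefined. 1b->0: no, aaa/abbaa meet in 0. 1b->1: no, b/aabb meet in 1. 1b->2: ok.
bab: 2b undefined. 2b->0: no, bbbba/ba meet in 2. 2b->1: ok.
abba: 2a undefined. 2a->0: no, aaa/abbaa meet in 0. 2a->1: ok.
All examples now run through 3 states with every (state, symbol) defined. Accept strings end in {0,1}, Reject strings end in {2}; accept={0,1}.

states=3 start=0 accept={0,1} delta: 0a->0 0b->1 1a->2 1b->2 2a->1 2b->1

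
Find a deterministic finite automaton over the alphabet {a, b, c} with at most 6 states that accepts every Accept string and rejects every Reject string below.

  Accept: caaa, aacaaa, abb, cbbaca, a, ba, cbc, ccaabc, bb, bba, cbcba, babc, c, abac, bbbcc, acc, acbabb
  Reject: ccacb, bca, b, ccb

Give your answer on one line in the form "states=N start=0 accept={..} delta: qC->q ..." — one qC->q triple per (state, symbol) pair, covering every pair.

states=3 start=0 accept={0,2} delta: 0a->0 0b->1 0c->0 1a->0 1b->0 1c->2 2a->1 2b->0 2c->0

Fold the examples into a partial DFA from state 0: repeatedly fix the first undefined (state, symbol) met by the shortest-then-alphabetical prefix, trying targets in increasing order and rejecting any under which an Accept and a Reject string meet in one state with the same remainder; add a state when all current targets are rejected. Accepting states are where Accept strings end.
a: 0a undefined. 0a->0: ok.
b: 0b undefined. 0b->0: no, abb/b meet in 0. Open state 1: 0b->1.
c: 0c undefined. 0c->0: ok.
ba: 1a undefined. 1a->0: ok.
bb: 1b undefined. 1b->0: ok.
bc: 1c undefined. 1c->0: no, caaa/bca meet in 0. 1c->1: no, caaa/bca meet in 0. Open state 2: 1c->2.
bca: 2a undefined. 2a->0: no, caaa/bca meet in 0. 2a->1: ok.
cbcb: 2b undefined. 2b->0: ok.
bbbcc: 2c undefined. 2c->0: ok.
All examples now run through 3 states with every (state, symbol) defined. Accept strings end in {0,2}, Reject strings end in {1}; accept={0,2}.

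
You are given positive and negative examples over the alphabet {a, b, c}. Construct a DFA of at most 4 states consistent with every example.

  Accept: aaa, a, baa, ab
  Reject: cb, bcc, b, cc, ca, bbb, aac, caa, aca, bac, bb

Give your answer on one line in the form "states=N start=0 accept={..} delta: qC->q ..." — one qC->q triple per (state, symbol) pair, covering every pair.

states=3 start=0 accept={1} delta: 0a->1 0b->0 0c->2 1a->1 1b->1 1c->2 2a->2 2b->0 2c->0

Fold the examples into a partial DFA from state 0: repeatedly fix the first undefined (state, symbol) met by the shortest-then-alphabetical prefix, trying targets in increasing order and rejecting any under which an Accept and a Reject string meet in one state with the same remainder; add a state when all current targets are rejected. Accepting states are where Accept strings end.
a: 0a undefined. 0a->0: no, ab/b meet in 0 with "b" left. Open state 1: 0a->1.
b: 0b undefined. 0b->0: ok.
c: 0c undefined. 0c->0: no, a/ca meet in 1. 0c->1: no, aaa/caa meet in 1 with "aa" left. Open state 2: 0c->2.
aa: 1a undefined. 1a->0: no, baa/b meet in 0. 1a->1: ok.
ab: 1b undefined. 1b->0: no, ab/b meet in 0. 1b->1: ok.
ac: 1c undefined. 1c->0: no, aaa/aca meet in 1. 1c->1: no, aaa/aac meet in 1. 1c->2: ok.
ca: 2a undefined. 2a->0: no, aaa/caa meet in 1. 2a->1: no, aaa/ca meet in 1. 2a->2: ok.
cb: 2b undefined. 2b->0: ok.
cc: 2c undefined. 2c->0: ok.
All examples now run through 3 states with every (state, symbol) defined. Accept strings end in {1}, Reject strings end in {0,2}; accept={1}.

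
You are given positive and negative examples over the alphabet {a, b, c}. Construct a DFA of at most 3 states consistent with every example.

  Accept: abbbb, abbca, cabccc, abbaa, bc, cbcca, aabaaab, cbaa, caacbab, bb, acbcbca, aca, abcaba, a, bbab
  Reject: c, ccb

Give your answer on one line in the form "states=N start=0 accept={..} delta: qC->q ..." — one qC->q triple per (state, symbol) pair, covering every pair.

states=3 start=0 accept={0,2} delta: 0a->0 0b->1 0c->1 1a->2 1b->2 1c->0 2a->1 2b->2 2c->0

Grow the machine one transition at a time. Run the examples from 0; the earliest place one falls off (shortest prefix, ties alphabetical) gets sent to the lowest-numbered state that keeps every Accept/Reject pair distinguishable — a pair clashes when both reach the same state with identical unread suffix — and to a fresh state only if none does.
a: 0a undefined. 0a->0: ok.
b: 0b undefined. 0b->0: no, bc/c meet in 0 with "c" left. Open state 1: 0b->1.
c: 0c undefined. 0c->0: no, aca/c meet in 0. 0c->1: ok.
bb: 1b undefined. 1b->0: no, bbab/c meet in 1. 1b->1: no, abbbb/c meet in 1. Open state 2: 1b->2.
bc: 1c undefined. 1c->0: ok.
ca: 1a undefined. 1a->0: no, aabaaab/c meet in 1. 1a->1: no, aca/c meet in 1. 1a->2: ok.
bba: 2a undefined. 2a->0: no, aabaaab/c meet in 1. 2a->1: ok.
cab: 2b undefined. 2b->0: no, abbbb/c meet in 1. 2b->1: no, aabaaab/c meet in 1. 2b->2: ok.
cbc: 2c undefined. 2c->0: ok.
All examples now run through 3 states with every (state, symbol) defined. Accept strings end in {0,2}, Reject strings end in {1}; accept={0,2}.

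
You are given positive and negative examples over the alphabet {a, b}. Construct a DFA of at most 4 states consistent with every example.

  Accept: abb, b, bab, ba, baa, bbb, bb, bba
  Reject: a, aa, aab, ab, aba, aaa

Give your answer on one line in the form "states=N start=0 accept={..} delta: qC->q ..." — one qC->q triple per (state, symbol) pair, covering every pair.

Grow the machine one transition at a time. Run the examples from 0; the earliest place one falls off (shortest prefix, ties alphabetical) gets sent to the lowest-numbered state that keeps every Accept/Reject pair distinguishable — a pair clashes when both reach the same state with identical unread suffix — and to a fresh state only if none does.
a: 0a undefined. 0a->0: no, b/aab meet in 0 with "b" left. Open state 1: 0a->1.
b: 0b undefined. 0b->0: no, bab/ab meet in 1 with "b" left. 0b->1: no, b/a meet in 1. Open state 2: 0b->2.
aa: 1a undefined. 1a->0: no, b/aab meet in 2. 1a->1: ok.
ab: 1b undefined. 1b->0: ok.
ba: 2a undefined. 2a->0: no, ba/aab meet in 0. 2a->1: no, bab/aab meet in 0. 2a->2: ok.
bb: 2b undefined. 2b->0: no, bab/aab meet in 0. 2b->1: no, bab/a meet in 1. 2b->2: ok.
All examples now run through 3 states with every (state, symbol) defined. Accept strings end in {2}, Reject strings end in {0,1}; accept={2}.

states=3 start=0 accept={2} delta: 0a->1 0b->2 1a->1 1b->0 2a->2 2b->2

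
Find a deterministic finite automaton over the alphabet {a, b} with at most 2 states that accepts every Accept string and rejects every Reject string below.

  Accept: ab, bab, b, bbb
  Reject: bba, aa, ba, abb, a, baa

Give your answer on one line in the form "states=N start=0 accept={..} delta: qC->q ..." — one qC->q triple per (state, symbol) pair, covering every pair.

State merging on the prefix tree: take the shortest (then alphabetical) example prefix whose next move is undefined and point that move at state 0, else 1, else 2, ...; a target is out if some Accept/Reject pair would then sit in one state with the same input left (inseparable). If every existing state is out, open a new one.
a: 0a undefined. 0a->0: ok.
b: 0b undefined. 0b->0: no, ab/bba meet in 0. Open state 1: 0b->1.
ba: 1a undefined. 1a->0: ok.
bb: 1b undefined. 1b->0: ok.
All examples now run through 2 states with every (state, symbol) defined. Accept strings end in {1}, Reject strings end in {0}; accept={1}.

states=2 start=0 accept={1} delta: 0a->0 0b->1 1a->0 1b->0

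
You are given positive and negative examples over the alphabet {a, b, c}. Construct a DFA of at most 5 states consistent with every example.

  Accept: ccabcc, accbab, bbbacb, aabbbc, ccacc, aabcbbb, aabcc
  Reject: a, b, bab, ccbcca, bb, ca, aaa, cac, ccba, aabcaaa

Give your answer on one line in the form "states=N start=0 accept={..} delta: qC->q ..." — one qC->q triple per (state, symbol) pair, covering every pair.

states=3 start=0 accept={1} delta: 0a->0 0b->0 0c->1 1a->2 1b->1 1c->1 2a->0 2b->1 2c->0

Fold the examples into a partial DFA from state 0: repeatedly fix the first undefined (state, symbol) met by the shortest-then-alphabetical prefix, trying targets in increasing order and rejecting any under which an Accept and a Reject string meet in one state with the same remainder; add a state when all current targets are rejected. Accepting states are where Accept strings end.
a: 0a undefined. 0a->0: ok.
b: 0b undefined. 0b->0: ok.
c: 0c undefined. 0c->0: no, ccabcc/a meet in 0. Open state 1: 0c->1.
ca: 1a undefined. 1a->0: no, aabbbc/cac meet in 1. 1a->1: no, aabbbc/ca meet in 1. Open state 2: 1a->2.
cc: 1c undefined. 1c->0: no, ccabcc/a meet in 0. 1c->1: ok.
cac: 2c undefined. 2c->0: ok.
ccb: 1b undefined. 1b->0: no, accbab/a meet in 0. 1b->1: ok.
ccab: 2b undefined. 2b->0: no, accbab/a meet in 0. 2b->1: ok.
aabcaa: 2a undefined. 2a->0: ok.
All examples now run through 3 states with every (state, symbol) defined. Accept strings end in {1}, Reject strings end in {0,2}; accept={1}.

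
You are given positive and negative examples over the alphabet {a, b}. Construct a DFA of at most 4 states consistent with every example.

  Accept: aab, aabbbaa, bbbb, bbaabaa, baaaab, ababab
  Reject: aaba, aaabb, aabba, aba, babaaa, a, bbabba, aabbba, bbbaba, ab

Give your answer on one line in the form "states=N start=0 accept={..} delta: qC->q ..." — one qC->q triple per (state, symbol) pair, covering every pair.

states=4 start=0 accept={0} delta: 0a->1 0b->0 1a->0 1b->2 2a->2 2b->3 3a->3 3b->0

Fold the examples into a partial DFA from state 0: repeatedly fix the first undefined (state, symbol) met by the shortest-then-alphabetical prefix, trying targets in increasing order and rejecting any under which an Accept and a Reject string meet in one state with the same remainder; add a state when all current targets are rejected. Accepting states are where Accept strings end.
a: 0a undefined. 0a->0: no, aab/ab meet in 0 with "b" left. Open state 1: 0a->1.
b: 0b undefined. 0b->0: ok.
aa: 1a undefined. 1a->0: ok.
ab: 1b undefined. 1b->0: no, aab/aaabb meet in 0. 1b->1: no, aab/aba meet in 0. Open state 2: 1b->2.
aba: 2a undefined. 2a->0: no, aab/aba meet in 0. 2a->1: no, ababab/ab meet in 2. 2a->2: ok.
abab: 2b undefined. 2b->0: no, aab/aaabb meet in 0. 2b->1: no, aab/bbabba meet in 0. 2b->2: no, ababab/aaabb meet in 2. Open state 3: 2b->3.
ababa: 3a undefined. 3a->0: no, aab/bbabba meet in 0. 3a->1: no, ababab/aba meet in 2. 3a->2: no, ababab/aaabb meet in 3. 3a->3: ok.
ababab: 3b undefined. 3b->0: ok.
All examples now run through 4 states with every (state, symbol) defined. Accept strings end in {0}, Reject strings end in {1,2,3}; accept={0}.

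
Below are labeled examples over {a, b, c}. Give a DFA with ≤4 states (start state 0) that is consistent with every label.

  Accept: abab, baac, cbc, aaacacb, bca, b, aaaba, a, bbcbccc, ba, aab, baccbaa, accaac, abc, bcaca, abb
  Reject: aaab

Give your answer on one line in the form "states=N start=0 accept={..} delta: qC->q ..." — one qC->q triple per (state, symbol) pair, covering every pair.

Fold the examples into a partial DFA from state 0: repeatedly fix the first undefined (state, symbol) met by the shortest-then-alphabetical prefix, trying targets in increasing order and rejecting any under which an Accept and a Reject string meet in one state with the same remainder; add a state when all current targets are rejected. Accepting states are where Accept strings end.
a: 0a undefined. 0a->0: no, b/aaab meet in 0 with "b" left. Open state 1: 0a->1.
b: 0b undefined. 0b->0: ok.
c: 0c undefined. 0c->0: ok.
aa: 1a undefined. 1a->0: ok.
ab: 1b undefined. 1b->0: no, abab/aaab meet in 0. 1b->1: no, bca/aaab meet in 1. Open state 2: 1b->2.
ac: 1c undefined. 1c->0: ok.
aba: 2a undefined. 2a->0: ok.
abb: 2b undefined. 2b->0: ok.
abc: 2c undefined. 2c->0: ok.
All examples now run through 3 states with every (state, symbol) defined. Accept strings end in {0,1}, Reject strings end in {2}; accept={0,1}.

states=3 start=0 accept={0,1} delta: 0a->1 0b->0 0c->0 1a->0 1b->2 1c->0 2a->0 2b->0 2c->0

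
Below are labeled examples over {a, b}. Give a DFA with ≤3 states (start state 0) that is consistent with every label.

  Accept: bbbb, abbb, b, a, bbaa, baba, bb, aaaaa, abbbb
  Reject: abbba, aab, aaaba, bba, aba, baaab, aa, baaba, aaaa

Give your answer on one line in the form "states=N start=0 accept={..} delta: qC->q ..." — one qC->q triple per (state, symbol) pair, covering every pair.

State merging on the prefix tree: take the shortest (then alphabetical) example prefix whose next move is undefined and point that move at state 0, else 1, else 2, ...; a target is out if some Accept/Reject pair would then sit in one state with the same input left (inseparable). If every existing state is out, open a new one.
a: 0a undefined. 0a->0: no, b/aab meet in 0 with "b" left. Open state 1: 0a->1.
b: 0b undefined. 0b->0: no, a/bba meet in 1. 0b->1: ok.
aa: 1a undefined. 1a->0: no, b/aab meet in 1. 1a->1: no, b/aa meet in 1. Open state 2: 1a->2.
ab: 1b undefined. 1b->0: no, b/abbba meet in 1. 1b->1: ok.
aaa: 2a undefined. 2a->0: no, bbbb/baaab meet in 1. 2a->1: ok.
aab: 2b undefined. 2b->0: ok.
All examples now run through 3 states with every (state, symbol) defined. Accept strings end in {1}, Reject strings end in {0,2}; accept={1}.

states=3 start=0 accept={1} delta: 0a->1 0b->1 1a->2 1b->1 2a->1 2b->0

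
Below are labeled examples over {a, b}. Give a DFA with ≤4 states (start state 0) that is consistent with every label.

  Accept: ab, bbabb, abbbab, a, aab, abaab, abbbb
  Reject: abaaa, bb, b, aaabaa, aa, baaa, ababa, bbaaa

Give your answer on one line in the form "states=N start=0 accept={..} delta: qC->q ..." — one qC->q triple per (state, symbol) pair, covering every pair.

Fold the examples into a partial DFA from state 0: repeatedly fix the first undefined (state, symbol) met by the shortest-then-alphabetical prefix, trying targets in increasing order and rejecting any under which an Accept and a Reject string meet in one state with the same remainder; add a state when all current targets are rejected. Accepting states are where Accept strings end.
a: 0a undefined. 0a->0: no, ab/b meet in 0 with "b" left. Open state 1: 0a->1.
b: 0b undefined. 0b->0: ok.
aa: 1a undefined. 1a->0: no, a/baaa meet in 1. 1a->1: no, a/aa meet in 1. Open state 2: 1a->2.
ab: 1b undefined. 1b->0: no, ab/bb meet in 0. 1b->1: ok.
aaa: 2a undefined. 2a->0: no, ab/abaaa meet in 1. 2a->1: no, ab/aaabaa meet in 1. 2a->2: ok.
aab: 2b undefined. 2b->0: no, ab/ababa meet in 1. 2b->1: ok.
All examples now run through 3 states with every (state, symbol) defined. Accept strings end in {1}, Reject strings end in {0,2}; accept={1}.

states=3 start=0 accept={1} delta: 0a->1 0b->0 1a->2 1b->1 2a->2 2b->1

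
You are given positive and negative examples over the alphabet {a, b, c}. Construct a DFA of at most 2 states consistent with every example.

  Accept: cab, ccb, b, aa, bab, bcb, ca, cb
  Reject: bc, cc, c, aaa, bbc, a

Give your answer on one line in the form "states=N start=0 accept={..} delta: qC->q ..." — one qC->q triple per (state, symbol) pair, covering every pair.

Grow the machine one transition at a time. Run the examples from 0; the earliest place one falls off (shortest prefix, ties alphabetical) gets sent to the lowest-numbered state that keeps every Accept/Reject pair distinguishable — a pair clashes when both reach the same state with identical unread suffix — and to a fresh state only if none does.
a: 0a undefined. 0a->0: no, aa/aaa meet in 0. Open state 1: 0a->1.
b: 0b undefined. 0b->0: ok.
c: 0c undefined. 0c->0: no, ccb/bc meet in 0. 0c->1: ok.
aa: 1a undefined. 1a->0: ok.
cb: 1b undefined. 1b->0: ok.
cc: 1c undefined. 1c->0: no, cab/cc meet in 0. 1c->1: ok.
All examples now run through 2 states with every (state, symbol) defined. Accept strings end in {0}, Reject strings end in {1}; accept={0}.

states=2 start=0 accept={0} delta: 0a->1 0b->0 0c->1 1a->0 1b->0 1c->1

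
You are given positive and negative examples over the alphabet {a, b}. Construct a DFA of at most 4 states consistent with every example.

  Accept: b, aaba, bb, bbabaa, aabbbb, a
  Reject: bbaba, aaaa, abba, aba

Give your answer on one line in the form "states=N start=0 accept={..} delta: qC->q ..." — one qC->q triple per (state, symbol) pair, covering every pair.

Fold the examples into a partial DFA from state 0: repeatedly fix the first undefined (state, symbol) met by the shortest-then-alphabetical prefix, trying targets in increasing order and rejecting any under which an Accept and a Reject string meet in one state with the same remainder; add a state when all current targets are rejected. Accepting states are where Accept strings end.
a: 0a undefined. 0a->0: no, aaba/aba meet in 0 with "ba" left. Open state 1: 0a->1.
b: 0b undefined. 0b->0: ok.
aa: 1a undefined. 1a->0: no, b/aaaa meet in 0. 1a->1: no, aaba/bbaba meet in 1 with "ba" left. Open state 2: 1a->2.
ab: 1b undefined. 1b->0: no, a/bbaba meet in 1. 1b->1: ok.
aaa: 2a undefined. 2a->0: no, a/aaaa meet in 1. 2a->1: ok.
aab: 2b undefined. 2b->0: ok.
All examples now run through 3 states with every (state, symbol) defined. Accept strings end in {0,1}, Reject strings end in {2}; accept={0,1}.

states=3 start=0 accept={0,1} delta: 0a->1 0b->0 1a->2 1b->1 2a->1 2b->0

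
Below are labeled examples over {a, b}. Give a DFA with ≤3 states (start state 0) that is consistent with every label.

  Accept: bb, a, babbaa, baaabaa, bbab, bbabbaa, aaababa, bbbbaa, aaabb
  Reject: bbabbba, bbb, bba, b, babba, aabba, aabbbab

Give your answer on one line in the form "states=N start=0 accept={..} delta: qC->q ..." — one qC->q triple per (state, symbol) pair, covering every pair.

states=3 start=0 accept={0,2} delta: 0a->0 0b->1 1a->0 1b->2 2a->1 2b->1

State merging on the prefix tree: take the shortest (then alphabetical) example prefix whose next move is undefined and point that move at state 0, else 1, else 2, ...; a target is out if some Accept/Reject pair would then sit in one state with the same input left (inseparable). If every existing state is out, open a new one.
a: 0a undefined. 0a->0: ok.
b: 0b undefined. 0b->0: no, bb/bbabbba meet in 0. Open state 1: 0b->1.
ba: 1a undefined. 1a->0: ok.
bb: 1b undefined. 1b->0: no, bb/bbabbba meet in 0. 1b->1: no, bb/bbb meet in 1. Open state 2: 1b->2.
bba: 2a undefined. 2a->0: no, a/bba meet in 0. 2a->1: ok.
bbb: 2b undefined. 2b->0: no, a/bbabbba meet in 0. 2b->1: ok.
All examples now run through 3 states with every (state, symbol) defined. Accept strings end in {0,2}, Reject strings end in {1}; accept={0,2}.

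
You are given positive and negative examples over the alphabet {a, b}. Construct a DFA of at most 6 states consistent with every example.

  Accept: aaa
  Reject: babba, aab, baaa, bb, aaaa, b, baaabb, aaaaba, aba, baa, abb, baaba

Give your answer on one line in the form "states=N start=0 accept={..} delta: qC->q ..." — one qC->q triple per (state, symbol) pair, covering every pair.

states=3 start=0 accept={1} delta: 0a->1 0b->2 1a->0 1b->2 2a->2 2b->2

State merging on the prefix tree: take the shortest (then alphabetical) example prefix whose next move is undefined and point that move at state 0, else 1, else 2, ...; a target is out if some Accept/Reject pair would then sit in one state with the same input left (inseparable). If every existing state is out, open a new one.
a: 0a undefined. 0a->0: no, aaa/aaaa meet in 0. Open state 1: 0a->1.
b: 0b undefined. 0b->0: no, aaa/baaa meet in 1 with "aa" left. 0b->1: no, aaa/baa meet in 1 with "aa" left. Open state 2: 0b->2.
aa: 1a undefined. 1a->0: ok.
ab: 1b undefined. 1b->0: no, aaa/aba meet in 1. 1b->1: no, aaa/abb meet in 1. 1b->2: ok.
ba: 2a undefined. 2a->0: no, aaa/baa meet in 1. 2a->1: no, aaa/baaa meet in 1. 2a->2: ok.
bb: 2b undefined. 2b->0: no, aaa/baaba meet in 1. 2b->1: no, aaa/bb meet in 1. 2b->2: ok.
All examples now run through 3 states with every (state, symbol) defined. Accept strings end in {1}, Reject strings end in {0,2}; accept={1}.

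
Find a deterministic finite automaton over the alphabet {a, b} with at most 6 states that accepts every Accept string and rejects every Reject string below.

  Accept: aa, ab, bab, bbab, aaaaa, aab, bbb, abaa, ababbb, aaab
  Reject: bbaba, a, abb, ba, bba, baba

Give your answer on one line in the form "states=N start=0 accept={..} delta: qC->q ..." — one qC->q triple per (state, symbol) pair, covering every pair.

states=4 start=0 accept={0,2,3} delta: 0a->1 0b->0 1a->2 1b->3 2a->0 2b->0 3a->1 3b->1

State merging on the prefix tree: take the shortest (then alphabetical) example prefix whose next move is undefined and point that move at state 0, else 1, else 2, ...; a target is out if some Accept/Reject pair would then sit in one state with the same input left (inseparable). If every existing state is out, open a new one.
a: 0a undefined. 0a->0: no, aa/a meet in 0. Open state 1: 0a->1.
b: 0b undefined. 0b->0: ok.
aa: 1a undefined. 1a->0: no, aaaaa/a meet in 1. 1a->1: no, aa/a meet in 1. Open state 2: 1a->2.
ab: 1b undefined. 1b->0: no, ab/abb meet in 0. 1b->1: no, aa/bbaba meet in 2. 1b->2: no, aab/abb meet in 2 with "b" left. Open state 3: 1b->3.
aaa: 2a undefined. 2a->0: ok.
aab: 2b undefined. 2b->0: ok.
aba: 3a undefined. 3a->0: no, aab/bbaba meet in 0. 3a->1: ok.
abb: 3b undefined. 3b->0: no, aab/abb meet in 0. 3b->1: ok.
All examples now run through 4 states with every (state, symbol) defined. Accept strings end in {0,2,3}, Reject strings end in {1}; accept={0,2,3}.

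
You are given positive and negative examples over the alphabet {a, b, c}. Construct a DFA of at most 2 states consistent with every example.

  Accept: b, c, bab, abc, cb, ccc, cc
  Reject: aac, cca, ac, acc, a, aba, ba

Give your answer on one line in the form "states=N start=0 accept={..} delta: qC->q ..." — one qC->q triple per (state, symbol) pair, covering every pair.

states=2 start=0 accept={0} delta: 0a->1 0b->0 0c->0 1a->1 1b->0 1c->1

Fold the examples into a partial DFA from state 0: repeatedly fix the first undefined (state, symbol) met by the shortest-then-alphabetical prefix, trying targets in increasing order and rejecting any under which an Accept and a Reject string meet in one state with the same remainder; add a state when all current targets are rejected. Accepting states are where Accept strings end.
a: 0a undefined. 0a->0: no, c/aac meet in 0 with "c" left. Open state 1: 0a->1.
b: 0b undefined. 0b->0: ok.
c: 0c undefined. 0c->0: ok.
aa: 1a undefined. 1a->0: no, b/aac meet in 0. 1a->1: ok.
ab: 1b undefined. 1b->0: ok.
ac: 1c undefined. 1c->0: no, b/aac meet in 0. 1c->1: ok.
All examples now run through 2 states with every (state, symbol) defined. Accept strings end in {0}, Reject strings end in {1}; accept={0}.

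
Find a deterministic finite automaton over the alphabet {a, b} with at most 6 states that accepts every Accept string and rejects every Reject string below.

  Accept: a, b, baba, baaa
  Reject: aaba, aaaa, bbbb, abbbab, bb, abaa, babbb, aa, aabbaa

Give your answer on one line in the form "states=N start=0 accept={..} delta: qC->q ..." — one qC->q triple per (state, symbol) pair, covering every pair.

Grow the machine one transition at a time. Run the examples from 0; the earliest place one falls off (shortest prefix, ties alphabetical) gets sent to the lowest-numbered state that keeps every Accept/Reject pair distinguishable — a pair clashes when both reach the same state with identical unread suffix — and to a fresh state only if none does.
a: 0a undefined. 0a->0: no, a/aaaa meet in 0. Open state 1: 0a->1.
b: 0b undefined. 0b->0: no, b/bbbb meet in 0. 0b->1: no, baba/aaba meet in 1 with "aba" left. Open state 2: 0b->2.
aa: 1a undefined. 1a->0: ok.
ab: 1b undefined. 1b->0: ok.
ba: 2a undefined. 2a->0: no, baba/aaba meet in 0. 2a->1: no, a/aaba meet in 1. 2a->2: no, b/aaba meet in 2. Open state 3: 2a->3.
bb: 2b undefined. 2b->0: ok.
baa: 3a undefined. 3a->0: ok.
bab: 3b undefined. 3b->0: ok.
All examples now run through 4 states with every (state, symbol) defined. Accept strings end in {1,2}, Reject strings end in {0,3}; accept={1,2}.

states=4 start=0 accept={1,2} delta: 0a->1 0b->2 1a->0 1b->0 2a->3 2b->0 3a->0 3b->0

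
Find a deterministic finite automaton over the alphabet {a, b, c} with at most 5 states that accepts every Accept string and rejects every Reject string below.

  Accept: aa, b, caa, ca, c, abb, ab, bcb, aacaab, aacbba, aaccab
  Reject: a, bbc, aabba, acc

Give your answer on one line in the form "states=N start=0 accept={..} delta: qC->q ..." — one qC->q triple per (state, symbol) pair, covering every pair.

states=4 start=0 accept={0,2,3} delta: 0a->1 0b->2 0c->2 1a->0 1b->0 1c->1 2a->2 2b->3 2c->0 3a->1 3b->1 3c->1

Fold the examples into a partial DFA from state 0: repeatedly fix the first undefined (state, symbol) met by the shortest-then-alphabetical prefix, trying targets in increasing order and rejecting any under which an Accept and a Reject string meet in one state with the same remainder; add a state when all current targets are rejected. Accepting states are where Accept strings end.
a: 0a undefined. 0a->0: no, aa/a meet in 0. Open state 1: 0a->1.
b: 0b undefined. 0b->0: no, c/bbc meet in 0 with "c" left. 0b->1: no, b/a meet in 1. Open state 2: 0b->2.
c: 0c undefined. 0c->0: no, ca/a meet in 1. 0c->1: no, c/a meet in 1. 0c->2: ok.
aa: 1a undefined. 1a->0: ok.
ab: 1b undefined. 1b->0: ok.
ac: 1c undefined. 1c->0: no, b/acc meet in 2. 1c->1: ok.
bb: 2b undefined. 2b->0: no, b/bbc meet in 2. 2b->1: no, aa/aabba meet in 0. 2b->2: no, ca/aabba meet in 2 with "a" left. Open state 3: 2b->3.
bc: 2c undefined. 2c->0: ok.
ca: 2a undefined. 2a->0: no, caa/a meet in 1. 2a->1: no, ca/a meet in 1. 2a->2: ok.
bbc: 3c undefined. 3c->0: no, aa/bbc meet in 0. 3c->1: ok.
aabba: 3a undefined. 3a->0: no, aa/aabba meet in 0. 3a->1: ok.
aacbb: 3b undefined. 3b->0: no, aacbba/a meet in 1. 3b->1: ok.
All examples now run through 4 states with every (state, symbol) defined. Accept strings end in {0,2,3}, Reject strings end in {1}; accept={0,2,3}.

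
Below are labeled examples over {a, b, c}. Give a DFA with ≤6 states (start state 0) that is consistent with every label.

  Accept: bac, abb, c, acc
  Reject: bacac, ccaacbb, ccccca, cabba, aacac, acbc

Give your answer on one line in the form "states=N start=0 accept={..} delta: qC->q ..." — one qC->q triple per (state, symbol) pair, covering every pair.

states=3 start=0 accept={0,1} delta: 0a->0 0b->0 0c->1 1a->2 1b->2 1c->0 2a->2 2b->2 2c->2

State merging on the prefix tree: take the shortest (then alphabetical) example prefix whose next move is undefined and point that move at state 0, else 1, else 2, ...; a target is out if some Accept/Reject pair would then sit in one state with the same input left (inseparable). If every existing state is out, open a new one.
a: 0a undefined. 0a->0: ok.
b: 0b undefined. 0b->0: ok.
c: 0c undefined. 0c->0: no, bac/bacac meet in 0. Open state 1: 0c->1.
ca: 1a undefined. 1a->0: no, bac/bacac meet in 1. 1a->1: no, acc/bacac meet in 1 with "c" left. Open state 2: 1a->2.
cc: 1c undefined. 1c->0: ok.
acb: 1b undefined. 1b->0: no, bac/acbc meet in 1. 1b->1: no, bac/ccaacbb meet in 1. 1b->2: ok.
cab: 2b undefined. 2b->0: no, abb/ccaacbb meet in 0. 2b->1: no, bac/ccaacbb meet in 1. 2b->2: ok.
acbc: 2c undefined. 2c->0: no, abb/bacac meet in 0. 2c->1: no, bac/bacac meet in 1. 2c->2: ok.
cabba: 2a undefined. 2a->0: no, abb/cabba meet in 0. 2a->1: no, bac/cabba meet in 1. 2a->2: ok.
All examples now run through 3 states with every (state, symbol) defined. Accept strings end in {0,1}, Reject strings end in {2}; accept={0,1}.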